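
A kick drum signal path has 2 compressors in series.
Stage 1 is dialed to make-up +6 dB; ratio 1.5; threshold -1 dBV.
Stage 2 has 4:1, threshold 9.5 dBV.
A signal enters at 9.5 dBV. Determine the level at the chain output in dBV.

Stage 1: overshoot 10.5 dB → 10.5/1.5 = 7 dB → 6 dBV; +6 dB make-up → 12 dBV.
Stage 2: 12 dBV is 2.5 dB over 9.5 dBV; at 4:1 that becomes 0.625 dB over, giving 10.125 dBV.

10.125 dBV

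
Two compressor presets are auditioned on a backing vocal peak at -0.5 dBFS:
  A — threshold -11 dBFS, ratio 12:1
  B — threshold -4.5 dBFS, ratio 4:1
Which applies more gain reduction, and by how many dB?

A: 10.5 dB over, compressed to 0.875 dB over, so 9.625 dB of GR.
B: 4 dB over, compressed to 1 dB over, so 3 dB of GR.
A reduces 6.625 dB more.

A, by 6.625 dB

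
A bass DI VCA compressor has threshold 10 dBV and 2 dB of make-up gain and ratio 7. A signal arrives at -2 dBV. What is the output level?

-2 dBV is 12 dB below the 10 dBV threshold, so no gain reduction is applied.
Make-up gain adds 2 dB: -2 + 2 = 0 dBV.

0 dBV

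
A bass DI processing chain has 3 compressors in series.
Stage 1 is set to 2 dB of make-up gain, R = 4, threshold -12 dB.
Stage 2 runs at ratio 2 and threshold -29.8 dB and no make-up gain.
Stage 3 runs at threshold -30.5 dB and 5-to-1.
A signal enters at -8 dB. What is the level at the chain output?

-28.28 dB

Stage 1: overshoot 4 dB → 4/4 = 1 dB → -11 dB; +2 dB make-up → -9 dB.
Stage 2: 20.8 dB above -29.8 dB, reduced 2:1 to 10.4 dB above → -19.4 dB.
Stage 3: 11.1 dB above -30.5 dB, reduced 5:1 to 2.22 dB above → -28.28 dB.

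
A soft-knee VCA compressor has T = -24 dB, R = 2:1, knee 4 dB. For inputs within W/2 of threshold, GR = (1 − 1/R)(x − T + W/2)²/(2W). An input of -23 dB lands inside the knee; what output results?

-23.5625 dB

x − T + W/2 = -23 − (-24) + 2 = 3.
GR = (1 − 1/2) × 3² / 8 = 0.5 × 9 / 8 = 0.5625 dB.
Output = -23 − 0.5625 = -23.5625 dB.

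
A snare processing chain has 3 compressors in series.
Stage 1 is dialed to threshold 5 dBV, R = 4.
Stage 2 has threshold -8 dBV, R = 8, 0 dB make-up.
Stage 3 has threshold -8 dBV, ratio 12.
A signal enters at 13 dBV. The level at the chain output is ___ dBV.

-7.84375 dBV

Stage 1: overshoot 8 dB → 8/4 = 2 dB → 7 dBV.
Stage 2: 7 dBV is 15 dB over -8 dBV; at 8:1 that becomes 1.875 dB over, giving -6.125 dBV.
Stage 3: -6.125 dBV is 1.875 dB over -8 dBV; at 12:1 that becomes 0.15625 dB over, giving -7.84375 dBV.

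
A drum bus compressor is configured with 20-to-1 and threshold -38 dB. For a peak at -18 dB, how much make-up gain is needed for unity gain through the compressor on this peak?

Overshoot 20 dB → 20/20 = 1 dB after compression, so the compressed level is -38 + 1 = -37 dB.
Make-up = target − compressed = -18 − (-37) = 19 dB.

19 dB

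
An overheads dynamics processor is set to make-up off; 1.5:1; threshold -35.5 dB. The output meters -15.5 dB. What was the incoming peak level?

Post-compression overshoot = -15.5 − (-35.5) = 20 dB.
Input overshoot = R × output overshoot = 30 dB → input = -35.5 + 30 = -5.5 dB.

-5.5 dB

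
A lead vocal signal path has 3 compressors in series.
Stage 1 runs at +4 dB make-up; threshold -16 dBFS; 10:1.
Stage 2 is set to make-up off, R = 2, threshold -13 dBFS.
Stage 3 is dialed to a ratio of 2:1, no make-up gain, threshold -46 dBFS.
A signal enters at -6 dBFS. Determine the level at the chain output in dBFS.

-29 dBFS

Stage 1: overshoot 10 dB → 10/10 = 1 dB → -15 dBFS; +4 dB make-up → -11 dBFS.
Stage 2: -11 dBFS is 2 dB over -13 dBFS; at 2:1 that becomes 1 dB over, giving -12 dBFS.
Stage 3: 34 dB above -46 dBFS, reduced 2:1 to 17 dB above → -29 dBFS.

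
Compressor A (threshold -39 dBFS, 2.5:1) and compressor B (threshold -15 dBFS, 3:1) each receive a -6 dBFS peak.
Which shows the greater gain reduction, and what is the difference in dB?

A, by 13.8 dB

A: overshoot 33 dB → output overshoot 13.2 dB → GR 19.8 dB.
B: overshoot 9 dB → output overshoot 3 dB → GR 6 dB.
A applies 13.8 dB more gain reduction.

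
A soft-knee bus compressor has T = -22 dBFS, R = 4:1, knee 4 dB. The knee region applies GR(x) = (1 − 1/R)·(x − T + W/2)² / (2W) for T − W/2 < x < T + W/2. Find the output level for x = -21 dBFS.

-21.84375 dBFS

x − T + W/2 = -21 − (-22) + 2 = 3.
GR = (1 − 1/4) × 3² / 8 = 0.75 × 9 / 8 = 0.84375 dB.
Output = -21 − 0.84375 = -21.84375 dBFS.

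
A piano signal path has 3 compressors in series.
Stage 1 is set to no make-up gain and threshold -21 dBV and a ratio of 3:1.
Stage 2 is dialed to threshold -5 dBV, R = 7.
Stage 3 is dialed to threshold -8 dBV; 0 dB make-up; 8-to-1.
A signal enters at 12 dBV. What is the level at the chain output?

Stage 1: overshoot 33 dB → 33/3 = 11 dB → -10 dBV.
Stage 2: -10 dBV ≤ -5 dBV, so stage 2 doesn't engage; output -10 dBV.
Stage 3: -10 dBV is at or below the -8 dBV threshold — no compression; output -10 dBV.

-10 dBV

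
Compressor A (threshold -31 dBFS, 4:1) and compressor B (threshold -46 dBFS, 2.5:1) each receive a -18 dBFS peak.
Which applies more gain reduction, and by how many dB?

A: GR = 13 − 13/4 = 9.75 dB.
B: GR = 28 − 28/2.5 = 16.8 dB.
Difference: 7.05 dB in favour of B.

B, by 7.05 dB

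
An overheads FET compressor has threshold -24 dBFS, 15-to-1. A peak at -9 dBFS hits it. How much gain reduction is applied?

-9 dBFS exceeds the threshold by 15 dB.
After 15:1 compression the overshoot becomes 15/15 = 1 dB.
Gain reduction = 15 − 1 = 14 dB.

14 dB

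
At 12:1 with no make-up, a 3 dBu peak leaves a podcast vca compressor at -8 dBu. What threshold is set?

-9 dBu

Let T be the threshold. Output overshoot = (input overshoot)/R, so -8 − T = (3 − T)/12.
12·(-8 − T) = 3 − T → 11·T = -96 − 3 = -99.
T = -99/11 = -9 dBu.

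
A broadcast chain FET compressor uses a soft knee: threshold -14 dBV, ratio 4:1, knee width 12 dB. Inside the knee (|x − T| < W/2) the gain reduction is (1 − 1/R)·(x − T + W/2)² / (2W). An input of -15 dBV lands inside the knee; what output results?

-15.78125 dBV

x − T + W/2 = -15 − (-14) + 6 = 5.
GR = (1 − 1/4) × 5² / 24 = 0.75 × 25 / 24 = 0.78125 dB.
Output = -15 − 0.78125 = -15.78125 dBV.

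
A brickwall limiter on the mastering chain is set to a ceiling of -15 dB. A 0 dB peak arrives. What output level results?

-15 dB

At ∞:1, everything above -15 dB is held at the ceiling.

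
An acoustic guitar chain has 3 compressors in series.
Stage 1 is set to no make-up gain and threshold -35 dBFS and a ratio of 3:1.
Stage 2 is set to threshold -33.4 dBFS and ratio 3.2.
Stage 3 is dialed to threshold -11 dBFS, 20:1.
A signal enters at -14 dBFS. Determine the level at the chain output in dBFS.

-31.7125 dBFS

Stage 1: -14 dBFS is 21 dB over -35 dBFS; at 3:1 that becomes 7 dB over, giving -28 dBFS.
Stage 2: overshoot 5.4 dB → 5.4/3.2 = 1.6875 dB → -31.7125 dBFS.
Stage 3: -31.7125 dBFS is at or below the -11 dBFS threshold — no compression; output -31.7125 dBFS.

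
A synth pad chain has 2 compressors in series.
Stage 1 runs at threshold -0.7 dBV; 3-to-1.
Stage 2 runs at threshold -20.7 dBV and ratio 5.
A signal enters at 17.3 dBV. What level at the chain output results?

Stage 1: overshoot 18 dB → 18/3 = 6 dB → 5.3 dBV.
Stage 2: 26 dB above -20.7 dBV, reduced 5:1 to 5.2 dB above → -15.5 dBV.

-15.5 dBV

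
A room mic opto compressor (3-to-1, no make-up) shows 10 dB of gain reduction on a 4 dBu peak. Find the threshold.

Input is 15 dB above T (since output overshoot × R = input overshoot: (-6 − T)·3 = 4 − T gives T = -11 dBu).
Check: -11 + (4 − (-11))/3 = -11 + 5 = -6 dBu. ✓

-11 dBu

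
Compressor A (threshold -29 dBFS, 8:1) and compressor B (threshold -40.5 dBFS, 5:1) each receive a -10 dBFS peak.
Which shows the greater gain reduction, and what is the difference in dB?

B, by 7.775 dB

A: overshoot 19 dB → output overshoot 2.375 dB → GR 16.625 dB.
B: overshoot 30.5 dB → output overshoot 6.1 dB → GR 24.4 dB.
B reduces 7.775 dB more.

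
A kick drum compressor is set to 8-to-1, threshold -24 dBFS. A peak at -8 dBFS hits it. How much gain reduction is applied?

14 dB

The signal is 16 dB above threshold.
After 8:1 compression the overshoot becomes 16/8 = 2 dB.
So the signal is attenuated by 16 − 2 = 14 dB.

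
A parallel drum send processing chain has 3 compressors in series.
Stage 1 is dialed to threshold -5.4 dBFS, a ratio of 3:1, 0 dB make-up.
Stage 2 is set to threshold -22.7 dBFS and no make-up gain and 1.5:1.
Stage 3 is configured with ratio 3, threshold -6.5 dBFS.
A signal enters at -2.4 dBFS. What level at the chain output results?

-10.5 dBFS

Stage 1: overshoot 3 dB → 3/3 = 1 dB → -4.4 dBFS.
Stage 2: overshoot 18.3 dB → 18.3/1.5 = 12.2 dB → -10.5 dBFS.
Stage 3: -10.5 dBFS is at or below the -6.5 dBFS threshold — no compression; output -10.5 dBFS.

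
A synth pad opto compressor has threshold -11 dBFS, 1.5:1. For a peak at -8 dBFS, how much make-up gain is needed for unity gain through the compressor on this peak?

Without make-up, output = threshold + overshoot/1.5 = -11 + 2 = -9 dBFS.
Gap to target: 1 dB.

1 dB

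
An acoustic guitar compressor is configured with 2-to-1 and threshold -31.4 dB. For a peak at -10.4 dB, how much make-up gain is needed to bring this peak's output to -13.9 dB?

The peak compresses to -31.4 + 21/2 = -20.9 dB.
To reach -13.9 dB requires -13.9 − (-20.9) = 7 dB of make-up.

7 dB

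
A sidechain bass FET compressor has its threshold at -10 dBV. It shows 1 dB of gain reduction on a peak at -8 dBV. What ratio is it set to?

2:1

Input overshoot = -8 − (-10) = 2 dB.
Output overshoot = 2 − 1 = 1 dB.
Ratio = input overshoot / output overshoot = 2 / 1 = 2.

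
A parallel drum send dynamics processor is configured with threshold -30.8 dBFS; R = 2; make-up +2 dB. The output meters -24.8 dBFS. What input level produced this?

-22.8 dBFS

Stripping the +2 dB make-up gives -26.8 dBFS at the gain stage.
Post-compression overshoot = -26.8 − (-30.8) = 4 dB.
Undo the ratio: input overshoot = 4 × 2 = 8 dB, giving input = -22.8 dBFS.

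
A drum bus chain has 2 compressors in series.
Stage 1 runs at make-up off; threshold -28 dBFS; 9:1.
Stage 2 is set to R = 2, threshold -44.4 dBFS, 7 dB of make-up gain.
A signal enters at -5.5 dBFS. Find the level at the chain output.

-27.95 dBFS

Stage 1: overshoot 22.5 dB → 22.5/9 = 2.5 dB → -25.5 dBFS.
Stage 2: -25.5 dBFS is 18.9 dB over -44.4 dBFS; at 2:1 that becomes 9.45 dB over, giving -34.95 dBFS; +7 dB make-up → -27.95 dBFS.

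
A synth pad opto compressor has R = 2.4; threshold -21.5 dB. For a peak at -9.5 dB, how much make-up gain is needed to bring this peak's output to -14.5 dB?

2 dB

The peak compresses to -21.5 + 12/2.4 = -16.5 dB.
To reach -14.5 dB requires -14.5 − (-16.5) = 2 dB of make-up.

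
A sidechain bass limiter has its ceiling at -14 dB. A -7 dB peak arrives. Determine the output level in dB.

At ∞:1, everything above -14 dB is held at the ceiling.

-14 dB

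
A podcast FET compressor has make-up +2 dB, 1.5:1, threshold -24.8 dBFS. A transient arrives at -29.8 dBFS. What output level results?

-29.8 dBFS is 5 dB below the -24.8 dBFS threshold, so no gain reduction is applied.
Make-up gain adds 2 dB: -29.8 + 2 = -27.8 dBFS.

-27.8 dBFS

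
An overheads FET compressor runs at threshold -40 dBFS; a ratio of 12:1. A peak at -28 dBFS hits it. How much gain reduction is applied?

11 dB

-28 dBFS exceeds the threshold by 12 dB.
A 12:1 ratio leaves 1 dB of that excess.
GR = overshoot in − overshoot out = 12 − 1 = 11 dB.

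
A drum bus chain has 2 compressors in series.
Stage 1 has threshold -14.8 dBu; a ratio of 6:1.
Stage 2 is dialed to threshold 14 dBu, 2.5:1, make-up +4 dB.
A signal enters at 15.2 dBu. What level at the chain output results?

-5.8 dBu

Stage 1: overshoot 30 dB → 30/6 = 5 dB → -9.8 dBu.
Stage 2: -9.8 dBu ≤ 14 dBu, so stage 2 doesn't engage; make-up brings it to -5.8 dBu.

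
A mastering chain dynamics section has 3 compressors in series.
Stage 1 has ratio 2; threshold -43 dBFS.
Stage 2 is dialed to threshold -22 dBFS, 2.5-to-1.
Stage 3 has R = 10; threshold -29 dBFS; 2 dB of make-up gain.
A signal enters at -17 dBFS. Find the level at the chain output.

Stage 1: overshoot 26 dB → 26/2 = 13 dB → -30 dBFS.
Stage 2: -30 dBFS is at or below the -22 dBFS threshold — no compression; output -30 dBFS.
Stage 3: -30 dBFS ≤ -29 dBFS, so stage 3 doesn't engage; make-up brings it to -28 dBFS.

-28 dBFS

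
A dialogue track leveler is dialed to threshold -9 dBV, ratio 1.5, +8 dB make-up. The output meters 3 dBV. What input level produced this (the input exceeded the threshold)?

Stripping the +8 dB make-up gives -5 dBV at the gain stage.
The compressed level sits -5 − (-9) = 4 dB over threshold.
Input overshoot = R × output overshoot = 6 dB → input = -9 + 6 = -3 dBV.

-3 dBV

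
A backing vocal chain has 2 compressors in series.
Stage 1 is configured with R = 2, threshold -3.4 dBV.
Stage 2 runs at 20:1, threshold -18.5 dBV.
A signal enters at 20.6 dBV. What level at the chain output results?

-17.145 dBV

Stage 1: 24 dB above -3.4 dBV, reduced 2:1 to 12 dB above → 8.6 dBV.
Stage 2: overshoot 27.1 dB → 27.1/20 = 1.355 dB → -17.145 dBV.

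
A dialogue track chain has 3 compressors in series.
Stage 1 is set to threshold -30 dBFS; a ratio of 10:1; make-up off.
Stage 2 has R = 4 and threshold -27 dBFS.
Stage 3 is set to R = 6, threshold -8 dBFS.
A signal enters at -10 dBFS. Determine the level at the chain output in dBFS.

-28 dBFS

Stage 1: -10 dBFS is 20 dB over -30 dBFS; at 10:1 that becomes 2 dB over, giving -28 dBFS.
Stage 2: below threshold (-28 ≤ -27); passes unchanged; output -28 dBFS.
Stage 3: -28 dBFS is at or below the -8 dBFS threshold — no compression; output -28 dBFS.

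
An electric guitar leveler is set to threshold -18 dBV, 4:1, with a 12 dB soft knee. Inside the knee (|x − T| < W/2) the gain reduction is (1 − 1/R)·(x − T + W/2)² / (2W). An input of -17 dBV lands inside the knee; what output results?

x − T + W/2 = -17 − (-18) + 6 = 7.
GR = (1 − 1/4) × 7² / 24 = 0.75 × 49 / 24 = 1.53125 dB.
Output = -17 − 1.53125 = -18.53125 dBV.

-18.53125 dBV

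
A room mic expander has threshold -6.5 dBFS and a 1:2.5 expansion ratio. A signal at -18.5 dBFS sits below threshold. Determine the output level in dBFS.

The input is 12 dB below the -6.5 dBFS threshold.
A 1:2.5 expander multiplies undershoot by 2.5: 12 × 2.5 = 30 dB below threshold.
Output = -6.5 − 30 = -36.5 dBFS.

-36.5 dBFS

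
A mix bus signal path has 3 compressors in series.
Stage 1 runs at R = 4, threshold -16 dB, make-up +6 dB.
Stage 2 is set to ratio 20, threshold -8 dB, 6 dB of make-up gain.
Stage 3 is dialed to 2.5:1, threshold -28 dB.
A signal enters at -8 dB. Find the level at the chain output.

-17.6 dB

Stage 1: -8 dB is 8 dB over -16 dB; at 4:1 that becomes 2 dB over, giving -14 dB; +6 dB make-up → -8 dB.
Stage 2: -8 dB ≤ -8 dB, so stage 2 doesn't engage; make-up brings it to -2 dB.
Stage 3: overshoot 26 dB → 26/2.5 = 10.4 dB → -17.6 dB.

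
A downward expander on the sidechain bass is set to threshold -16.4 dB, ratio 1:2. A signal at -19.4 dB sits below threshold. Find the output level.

Undershoot = (-16.4) − (-19.4) = 3 dB.
At 1:2, that expands to 6 dB under threshold.
Output = -16.4 − 6 = -22.4 dB.

-22.4 dB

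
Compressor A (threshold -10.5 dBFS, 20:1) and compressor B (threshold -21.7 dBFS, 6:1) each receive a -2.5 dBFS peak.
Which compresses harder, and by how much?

A: GR = 8 − 8/20 = 7.6 dB.
B: GR = 19.2 − 19.2/6 = 16 dB.
Difference: 8.4 dB in favour of B.

B, by 8.4 dB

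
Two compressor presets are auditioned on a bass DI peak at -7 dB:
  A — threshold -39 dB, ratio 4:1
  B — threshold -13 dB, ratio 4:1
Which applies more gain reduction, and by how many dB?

A: 32 dB over, compressed to 8 dB over, so 24 dB of GR.
B: 6 dB over, compressed to 1.5 dB over, so 4.5 dB of GR.
A applies 19.5 dB more gain reduction.

A, by 19.5 dB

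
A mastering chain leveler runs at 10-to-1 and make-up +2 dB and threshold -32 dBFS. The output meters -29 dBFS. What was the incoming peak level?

-22 dBFS

Stripping the +2 dB make-up gives -31 dBFS at the gain stage.
That's 1 dB above the -32 dBFS threshold.
Undo the ratio: input overshoot = 1 × 10 = 10 dB, giving input = -22 dBFS.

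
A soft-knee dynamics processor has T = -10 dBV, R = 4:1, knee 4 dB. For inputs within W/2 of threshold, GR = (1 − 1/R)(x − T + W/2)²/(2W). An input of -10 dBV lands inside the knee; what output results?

-10.375 dBV

x − T + W/2 = -10 − (-10) + 2 = 2.
GR = (1 − 1/4) × 2² / 8 = 0.75 × 4 / 8 = 0.375 dB.
Output = -10 − 0.375 = -10.375 dBV.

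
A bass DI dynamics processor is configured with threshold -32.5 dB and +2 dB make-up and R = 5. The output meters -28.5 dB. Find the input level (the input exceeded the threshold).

-22.5 dB

Stripping the +2 dB make-up gives -30.5 dB at the gain stage.
Post-compression overshoot = -30.5 − (-32.5) = 2 dB.
Undo the ratio: input overshoot = 2 × 5 = 10 dB, giving input = -22.5 dB.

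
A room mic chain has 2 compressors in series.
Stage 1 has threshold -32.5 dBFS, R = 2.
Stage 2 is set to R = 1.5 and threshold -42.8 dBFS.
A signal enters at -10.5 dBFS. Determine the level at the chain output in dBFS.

-28.6 dBFS

Stage 1: 22 dB above -32.5 dBFS, reduced 2:1 to 11 dB above → -21.5 dBFS.
Stage 2: 21.3 dB above -42.8 dBFS, reduced 1.5:1 to 14.2 dB above → -28.6 dBFS.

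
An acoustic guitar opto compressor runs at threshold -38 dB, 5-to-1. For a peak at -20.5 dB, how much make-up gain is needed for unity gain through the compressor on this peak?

14 dB

Without make-up, output = threshold + overshoot/5 = -38 + 3.5 = -34.5 dB.
Gap to target: 14 dB.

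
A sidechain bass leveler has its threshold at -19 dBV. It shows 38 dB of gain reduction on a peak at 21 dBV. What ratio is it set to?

Input overshoot = 21 − (-19) = 40 dB.
Output overshoot = 40 − 38 = 2 dB.
Ratio = input overshoot / output overshoot = 40 / 2 = 20.

20:1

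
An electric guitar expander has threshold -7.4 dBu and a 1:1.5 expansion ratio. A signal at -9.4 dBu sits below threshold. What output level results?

The input is 2 dB below the -7.4 dBu threshold.
A 1:1.5 expander multiplies undershoot by 1.5: 2 × 1.5 = 3 dB below threshold.
Output = -7.4 − 3 = -10.4 dBu.

-10.4 dBu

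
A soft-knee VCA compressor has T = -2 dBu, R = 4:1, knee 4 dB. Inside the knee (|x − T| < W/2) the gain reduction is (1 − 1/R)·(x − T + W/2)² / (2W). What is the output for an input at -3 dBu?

-3.09375 dBu

x − T + W/2 = -3 − (-2) + 2 = 1.
GR = (1 − 1/4) × 1² / 8 = 0.75 × 1 / 8 = 0.09375 dB.
Output = -3 − 0.09375 = -3.09375 dBu.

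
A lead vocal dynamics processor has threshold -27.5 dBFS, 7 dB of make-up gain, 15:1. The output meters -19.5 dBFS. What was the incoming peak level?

-12.5 dBFS

Remove make-up: -19.5 − 7 = -26.5 dBFS.
That's 1 dB above the -27.5 dBFS threshold.
Undo the ratio: input overshoot = 1 × 15 = 15 dB, giving input = -12.5 dBFS.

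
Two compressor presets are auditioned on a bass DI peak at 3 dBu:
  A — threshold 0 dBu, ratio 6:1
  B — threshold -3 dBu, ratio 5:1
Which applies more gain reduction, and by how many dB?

A: 3 dB over, compressed to 0.5 dB over, so 2.5 dB of GR.
B: 6 dB over, compressed to 1.2 dB over, so 4.8 dB of GR.
Difference: 2.3 dB in favour of B.

B, by 2.3 dB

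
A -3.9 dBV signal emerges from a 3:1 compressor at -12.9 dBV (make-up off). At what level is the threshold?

Input is 13.5 dB above T (since output overshoot × R = input overshoot: (-12.9 − T)·3 = -3.9 − T gives T = -17.4 dBV).
Check: -17.4 + (-3.9 − (-17.4))/3 = -17.4 + 4.5 = -12.9 dBV. ✓

-17.4 dBV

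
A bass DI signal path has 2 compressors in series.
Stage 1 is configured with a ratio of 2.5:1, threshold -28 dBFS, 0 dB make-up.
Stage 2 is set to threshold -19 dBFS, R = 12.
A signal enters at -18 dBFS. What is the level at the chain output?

Stage 1: -18 dBFS is 10 dB over -28 dBFS; at 2.5:1 that becomes 4 dB over, giving -24 dBFS.
Stage 2: -24 dBFS is at or below the -19 dBFS threshold — no compression; output -24 dBFS.

-24 dBFS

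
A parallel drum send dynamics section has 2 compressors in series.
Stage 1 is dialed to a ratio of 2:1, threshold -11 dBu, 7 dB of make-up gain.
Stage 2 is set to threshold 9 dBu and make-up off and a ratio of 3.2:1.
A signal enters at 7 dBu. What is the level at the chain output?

Stage 1: 18 dB above -11 dBu, reduced 2:1 to 9 dB above → -2 dBu; +7 dB make-up → 5 dBu.
Stage 2: 5 dBu is at or below the 9 dBu threshold — no compression; output 5 dBu.

5 dBu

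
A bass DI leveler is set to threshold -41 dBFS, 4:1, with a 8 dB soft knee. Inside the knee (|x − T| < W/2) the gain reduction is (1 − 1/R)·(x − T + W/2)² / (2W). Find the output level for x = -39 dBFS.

-40.6875 dBFS

x − T + W/2 = -39 − (-41) + 4 = 6.
GR = (1 − 1/4) × 6² / 16 = 0.75 × 36 / 16 = 1.6875 dB.
Output = -39 − 1.6875 = -40.6875 dBFS.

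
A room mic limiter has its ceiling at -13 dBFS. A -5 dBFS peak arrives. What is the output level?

-13 dBFS

At ∞:1, everything above -13 dBFS is held at the ceiling.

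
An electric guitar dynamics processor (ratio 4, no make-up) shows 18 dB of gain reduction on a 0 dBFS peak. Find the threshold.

-24 dBFS

Gain reduction = 0 − (-18) = 18 dB; output overshoot = GR / (R − 1) = 18 / 3 = 6 dB.
Threshold = output − output overshoot = -18 − 6 = -24 dBFS.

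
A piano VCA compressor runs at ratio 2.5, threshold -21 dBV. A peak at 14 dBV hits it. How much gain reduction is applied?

21 dB

The signal is 35 dB above threshold.
After 2.5:1 compression the overshoot becomes 35/2.5 = 14 dB.
So the signal is attenuated by 35 − 14 = 21 dB.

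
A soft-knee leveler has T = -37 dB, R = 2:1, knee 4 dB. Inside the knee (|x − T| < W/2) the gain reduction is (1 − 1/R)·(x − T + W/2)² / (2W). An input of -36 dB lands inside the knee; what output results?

x − T + W/2 = -36 − (-37) + 2 = 3.
GR = (1 − 1/2) × 3² / 8 = 0.5 × 9 / 8 = 0.5625 dB.
Output = -36 − 0.5625 = -36.5625 dB.

-36.5625 dB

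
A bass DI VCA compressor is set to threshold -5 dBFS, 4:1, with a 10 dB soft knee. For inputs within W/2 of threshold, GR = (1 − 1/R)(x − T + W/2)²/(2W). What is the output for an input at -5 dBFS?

x − T + W/2 = -5 − (-5) + 5 = 5.
GR = (1 − 1/4) × 5² / 20 = 0.75 × 25 / 20 = 0.9375 dB.
Output = -5 − 0.9375 = -5.9375 dBFS.

-5.9375 dBFS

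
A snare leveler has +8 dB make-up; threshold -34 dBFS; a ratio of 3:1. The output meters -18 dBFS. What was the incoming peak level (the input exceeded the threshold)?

-10 dBFS

Stripping the +8 dB make-up gives -26 dBFS at the gain stage.
Post-compression overshoot = -26 − (-34) = 8 dB.
Before 3:1 compression the overshoot was 8 × 3 = 24 dB, so input = -34 + 24 = -10 dBFS.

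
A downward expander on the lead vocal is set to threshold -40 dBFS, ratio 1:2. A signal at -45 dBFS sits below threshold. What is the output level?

Undershoot = (-40) − (-45) = 5 dB.
At 1:2, that expands to 10 dB under threshold.
Output = -40 − 10 = -50 dBFS.

-50 dBFS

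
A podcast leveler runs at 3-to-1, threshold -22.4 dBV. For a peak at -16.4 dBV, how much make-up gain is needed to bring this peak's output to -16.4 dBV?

4 dB

The peak compresses to -22.4 + 6/3 = -20.4 dBV.
To reach -16.4 dBV requires -16.4 − (-20.4) = 4 dB of make-up.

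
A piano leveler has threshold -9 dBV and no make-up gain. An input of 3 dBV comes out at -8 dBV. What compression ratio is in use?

12:1

Input overshoot = 3 − (-9) = 12 dB; output overshoot = -8 − (-9) = 1 dB.
Ratio = 12 / 1 = 12.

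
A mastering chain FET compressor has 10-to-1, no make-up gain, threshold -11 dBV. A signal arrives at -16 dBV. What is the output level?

-16 dBV

-16 dBV is 5 dB below the -11 dBV threshold, so no gain reduction is applied.
Output = input = -16 dBV.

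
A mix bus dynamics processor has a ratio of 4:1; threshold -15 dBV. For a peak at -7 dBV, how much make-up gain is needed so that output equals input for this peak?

6 dB

Overshoot 8 dB → 8/4 = 2 dB after compression, so the compressed level is -15 + 2 = -13 dBV.
Make-up = target − compressed = -7 − (-13) = 6 dB.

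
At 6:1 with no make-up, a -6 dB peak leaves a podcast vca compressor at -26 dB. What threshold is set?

-30 dB

Input is 24 dB above T (since output overshoot × R = input overshoot: (-26 − T)·6 = -6 − T gives T = -30 dB).
Check: -30 + (-6 − (-30))/6 = -30 + 4 = -26 dB. ✓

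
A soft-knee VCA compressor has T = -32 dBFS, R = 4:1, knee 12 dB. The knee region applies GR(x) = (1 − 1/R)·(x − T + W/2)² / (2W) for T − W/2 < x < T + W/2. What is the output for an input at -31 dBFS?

x − T + W/2 = -31 − (-32) + 6 = 7.
GR = (1 − 1/4) × 7² / 24 = 0.75 × 49 / 24 = 1.53125 dB.
Output = -31 − 1.53125 = -32.53125 dBFS.

-32.53125 dBFS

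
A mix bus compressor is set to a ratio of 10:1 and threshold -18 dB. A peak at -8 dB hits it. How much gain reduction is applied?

Overshoot = -8 − (-18) = 10 dB.
At 10:1, output sits 10/10 = 1 dB above threshold.
Gain reduction = 10 − 1 = 9 dB.

9 dB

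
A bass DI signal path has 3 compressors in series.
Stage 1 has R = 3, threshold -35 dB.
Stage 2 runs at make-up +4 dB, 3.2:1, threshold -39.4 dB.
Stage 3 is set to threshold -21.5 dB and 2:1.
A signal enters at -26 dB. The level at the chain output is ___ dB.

-33.0875 dB

Stage 1: overshoot 9 dB → 9/3 = 3 dB → -32 dB.
Stage 2: overshoot 7.4 dB → 7.4/3.2 = 2.3125 dB → -37.0875 dB; +4 dB make-up → -33.0875 dB.
Stage 3: -33.0875 dB is at or below the -21.5 dB threshold — no compression; output -33.0875 dB.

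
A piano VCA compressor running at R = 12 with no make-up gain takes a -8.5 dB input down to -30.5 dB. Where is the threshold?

Gain reduction = -8.5 − (-30.5) = 22 dB; output overshoot = GR / (R − 1) = 22 / 11 = 2 dB.
Threshold = output − output overshoot = -30.5 − 2 = -32.5 dB.

-32.5 dB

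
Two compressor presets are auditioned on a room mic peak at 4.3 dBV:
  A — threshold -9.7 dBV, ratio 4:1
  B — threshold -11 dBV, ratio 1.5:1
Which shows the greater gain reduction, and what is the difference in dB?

A: GR = 14 − 14/4 = 10.5 dB.
B: GR = 15.3 − 15.3/1.5 = 5.1 dB.
Difference: 5.4 dB in favour of A.

A, by 5.4 dB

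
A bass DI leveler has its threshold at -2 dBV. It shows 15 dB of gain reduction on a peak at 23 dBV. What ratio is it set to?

2.5:1

Input overshoot = 23 − (-2) = 25 dB.
Output overshoot = 25 − 15 = 10 dB.
Ratio = input overshoot / output overshoot = 25 / 10 = 2.5.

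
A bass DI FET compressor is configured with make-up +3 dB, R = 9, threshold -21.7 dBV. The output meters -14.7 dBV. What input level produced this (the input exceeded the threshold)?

Before make-up, the level was -14.7 − 3 = -17.7 dBV.
That's 4 dB above the -21.7 dBV threshold.
Before 9:1 compression the overshoot was 4 × 9 = 36 dB, so input = -21.7 + 36 = 14.3 dBV.

14.3 dBV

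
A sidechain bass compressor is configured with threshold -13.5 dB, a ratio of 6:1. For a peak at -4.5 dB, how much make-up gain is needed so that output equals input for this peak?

7.5 dB

Without make-up, output = threshold + overshoot/6 = -13.5 + 1.5 = -12 dB.
Gap to target: 7.5 dB.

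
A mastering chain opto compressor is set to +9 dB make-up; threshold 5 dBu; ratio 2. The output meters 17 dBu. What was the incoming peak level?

11 dBu

Before make-up, the level was 17 − 9 = 8 dBu.
Post-compression overshoot = 8 − 5 = 3 dB.
Input overshoot = R × output overshoot = 6 dB → input = 5 + 6 = 11 dBu.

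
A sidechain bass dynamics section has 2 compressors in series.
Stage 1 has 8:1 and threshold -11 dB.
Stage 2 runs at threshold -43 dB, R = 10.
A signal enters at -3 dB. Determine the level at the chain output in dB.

Stage 1: overshoot 8 dB → 8/8 = 1 dB → -10 dB.
Stage 2: overshoot 33 dB → 33/10 = 3.3 dB → -39.7 dB.

-39.7 dB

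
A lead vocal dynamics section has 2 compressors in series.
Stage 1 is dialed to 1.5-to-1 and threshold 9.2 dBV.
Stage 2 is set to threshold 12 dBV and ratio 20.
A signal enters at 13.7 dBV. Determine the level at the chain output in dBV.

Stage 1: 4.5 dB above 9.2 dBV, reduced 1.5:1 to 3 dB above → 12.2 dBV.
Stage 2: 12.2 dBV is 0.2 dB over 12 dBV; at 20:1 that becomes 0.01 dB over, giving 12.01 dBV.

12.01 dBV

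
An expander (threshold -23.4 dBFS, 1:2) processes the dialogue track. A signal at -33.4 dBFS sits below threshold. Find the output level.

-43.4 dBFS

Undershoot = (-23.4) − (-33.4) = 10 dB.
At 1:2, that expands to 20 dB under threshold.
Output = -23.4 − 20 = -43.4 dBFS.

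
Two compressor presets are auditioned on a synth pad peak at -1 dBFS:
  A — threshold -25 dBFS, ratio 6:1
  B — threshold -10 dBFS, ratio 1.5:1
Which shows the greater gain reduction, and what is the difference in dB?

A, by 17 dB

A: 24 dB over, compressed to 4 dB over, so 20 dB of GR.
B: 9 dB over, compressed to 6 dB over, so 3 dB of GR.
A applies 17 dB more gain reduction.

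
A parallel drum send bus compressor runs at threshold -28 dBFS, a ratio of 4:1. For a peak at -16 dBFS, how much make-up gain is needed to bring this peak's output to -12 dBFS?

13 dB

The peak compresses to -28 + 12/4 = -25 dBFS.
To reach -12 dBFS requires -12 − (-25) = 13 dB of make-up.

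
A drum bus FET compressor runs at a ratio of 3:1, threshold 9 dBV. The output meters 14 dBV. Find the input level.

That's 5 dB above the 9 dBV threshold.
Input overshoot = R × output overshoot = 15 dB → input = 9 + 15 = 24 dBV.

24 dBV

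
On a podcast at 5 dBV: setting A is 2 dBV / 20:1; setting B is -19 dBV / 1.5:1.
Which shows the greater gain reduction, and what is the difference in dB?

B, by 5.15 dB

A: GR = 3 − 3/20 = 2.85 dB.
B: GR = 24 − 24/1.5 = 8 dB.
B applies 5.15 dB more gain reduction.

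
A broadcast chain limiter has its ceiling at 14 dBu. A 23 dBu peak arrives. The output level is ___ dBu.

14 dBu

A brickwall limiter is an ∞:1 compressor: any input above the ceiling is clamped to 14 dBu.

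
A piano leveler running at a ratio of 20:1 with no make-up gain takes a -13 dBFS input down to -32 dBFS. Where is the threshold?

Gain reduction = -13 − (-32) = 19 dB; output overshoot = GR / (R − 1) = 19 / 19 = 1 dB.
Threshold = output − output overshoot = -32 − 1 = -33 dBFS.

-33 dBFS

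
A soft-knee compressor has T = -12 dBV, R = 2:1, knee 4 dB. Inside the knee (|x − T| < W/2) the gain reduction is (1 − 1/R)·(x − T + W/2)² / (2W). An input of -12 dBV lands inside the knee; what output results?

-12.25 dBV

x − T + W/2 = -12 − (-12) + 2 = 2.
GR = (1 − 1/2) × 2² / 8 = 0.5 × 4 / 8 = 0.25 dB.
Output = -12 − 0.25 = -12.25 dBV.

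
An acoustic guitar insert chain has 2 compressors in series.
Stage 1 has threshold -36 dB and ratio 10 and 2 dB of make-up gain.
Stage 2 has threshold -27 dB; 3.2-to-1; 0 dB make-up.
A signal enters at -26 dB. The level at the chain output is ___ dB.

Stage 1: 10 dB above -36 dB, reduced 10:1 to 1 dB above → -35 dB; +2 dB make-up → -33 dB.
Stage 2: below threshold (-33 ≤ -27); passes unchanged; output -33 dB.

-33 dB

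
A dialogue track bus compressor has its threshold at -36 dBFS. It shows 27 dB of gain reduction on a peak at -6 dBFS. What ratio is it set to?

Input overshoot = -6 − (-36) = 30 dB.
Output overshoot = 30 − 27 = 3 dB.
Ratio = input overshoot / output overshoot = 30 / 3 = 10.

10:1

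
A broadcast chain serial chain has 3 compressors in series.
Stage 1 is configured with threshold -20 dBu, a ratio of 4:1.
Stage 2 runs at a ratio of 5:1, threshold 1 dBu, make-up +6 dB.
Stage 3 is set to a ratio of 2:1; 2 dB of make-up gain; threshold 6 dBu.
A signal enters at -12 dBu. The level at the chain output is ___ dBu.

-10 dBu

Stage 1: -12 dBu is 8 dB over -20 dBu; at 4:1 that becomes 2 dB over, giving -18 dBu.
Stage 2: -18 dBu ≤ 1 dBu, so stage 2 doesn't engage; make-up brings it to -12 dBu.
Stage 3: -12 dBu is at or below the 6 dBu threshold — no compression; make-up brings it to -10 dBu.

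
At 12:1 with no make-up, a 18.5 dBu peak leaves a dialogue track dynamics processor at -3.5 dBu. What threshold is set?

Input is 24 dB above T (since output overshoot × R = input overshoot: (-3.5 − T)·12 = 18.5 − T gives T = -5.5 dBu).
Check: -5.5 + (18.5 − (-5.5))/12 = -5.5 + 2 = -3.5 dBu. ✓

-5.5 dBu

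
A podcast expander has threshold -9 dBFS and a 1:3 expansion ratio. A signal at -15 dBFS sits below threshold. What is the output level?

-27 dBFS

Below threshold, a 1:3 expander applies gain = (3−1)×(T − x) of attenuation.
(3−1) × 6 = 12 dB, so output = -15 − 12 = -27 dBFS.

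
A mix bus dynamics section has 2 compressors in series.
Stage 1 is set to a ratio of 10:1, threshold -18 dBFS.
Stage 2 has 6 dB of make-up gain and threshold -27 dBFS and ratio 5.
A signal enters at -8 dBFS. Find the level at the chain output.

-19 dBFS

Stage 1: overshoot 10 dB → 10/10 = 1 dB → -17 dBFS.
Stage 2: -17 dBFS is 10 dB over -27 dBFS; at 5:1 that becomes 2 dB over, giving -25 dBFS; +6 dB make-up → -19 dBFS.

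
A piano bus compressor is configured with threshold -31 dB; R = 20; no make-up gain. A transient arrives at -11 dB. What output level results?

-11 dB sits 20 dB over threshold.
20:1 compression reduces that to 20/20 = 1 dB over.
So the level is -31 + 1 = -30 dB.

-30 dB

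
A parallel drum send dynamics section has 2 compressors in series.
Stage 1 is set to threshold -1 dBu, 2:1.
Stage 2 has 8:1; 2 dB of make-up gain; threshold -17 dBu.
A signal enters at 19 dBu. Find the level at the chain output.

Stage 1: 20 dB above -1 dBu, reduced 2:1 to 10 dB above → 9 dBu.
Stage 2: 26 dB above -17 dBu, reduced 8:1 to 3.25 dB above → -13.75 dBu; +2 dB make-up → -11.75 dBu.

-11.75 dBu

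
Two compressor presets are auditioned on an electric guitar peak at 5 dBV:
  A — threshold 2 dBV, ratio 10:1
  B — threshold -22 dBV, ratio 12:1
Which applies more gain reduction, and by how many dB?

A: overshoot 3 dB → output overshoot 0.3 dB → GR 2.7 dB.
B: overshoot 27 dB → output overshoot 2.25 dB → GR 24.75 dB.
B reduces 22.05 dB more.

B, by 22.05 dB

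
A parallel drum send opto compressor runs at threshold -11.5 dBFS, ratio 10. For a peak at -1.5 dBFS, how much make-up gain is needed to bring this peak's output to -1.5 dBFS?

9 dB

The peak compresses to -11.5 + 10/10 = -10.5 dBFS.
To reach -1.5 dBFS requires -1.5 − (-10.5) = 9 dB of make-up.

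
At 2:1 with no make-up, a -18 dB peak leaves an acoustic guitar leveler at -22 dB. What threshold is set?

-26 dB

Let T be the threshold. Output overshoot = (input overshoot)/R, so -22 − T = (-18 − T)/2.
2·(-22 − T) = -18 − T → 1·T = -44 − (-18) = -26.
T = -26/1 = -26 dB.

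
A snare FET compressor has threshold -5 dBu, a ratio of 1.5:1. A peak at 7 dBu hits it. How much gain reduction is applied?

4 dB

The signal is 12 dB above threshold.
A 1.5:1 ratio leaves 8 dB of that excess.
Gain reduction = 12 − 8 = 4 dB.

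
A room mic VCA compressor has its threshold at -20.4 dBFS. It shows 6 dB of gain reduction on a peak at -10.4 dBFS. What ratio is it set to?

Input overshoot = -10.4 − (-20.4) = 10 dB.
Output overshoot = 10 − 6 = 4 dB.
Ratio = input overshoot / output overshoot = 10 / 4 = 2.5.

2.5:1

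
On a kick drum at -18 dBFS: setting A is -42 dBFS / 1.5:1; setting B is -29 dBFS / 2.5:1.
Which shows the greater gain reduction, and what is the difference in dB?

A: 24 dB over, compressed to 16 dB over, so 8 dB of GR.
B: 11 dB over, compressed to 4.4 dB over, so 6.6 dB of GR.
A applies 1.4 dB more gain reduction.

A, by 1.4 dB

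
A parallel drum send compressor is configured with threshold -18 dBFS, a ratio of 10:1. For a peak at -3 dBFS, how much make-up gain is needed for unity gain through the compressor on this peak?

Without make-up, output = threshold + overshoot/10 = -18 + 1.5 = -16.5 dBFS.
Gap to target: 13.5 dB.

13.5 dB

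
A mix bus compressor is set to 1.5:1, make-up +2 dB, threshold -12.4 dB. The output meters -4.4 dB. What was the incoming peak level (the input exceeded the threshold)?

-3.4 dB

Remove make-up: -4.4 − 2 = -6.4 dB.
That's 6 dB above the -12.4 dB threshold.
Input overshoot = R × output overshoot = 9 dB → input = -12.4 + 9 = -3.4 dB.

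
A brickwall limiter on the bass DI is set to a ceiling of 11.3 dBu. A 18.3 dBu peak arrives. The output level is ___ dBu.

11.3 dBu

The limiter clamps the peak to its 11.3 dBu ceiling.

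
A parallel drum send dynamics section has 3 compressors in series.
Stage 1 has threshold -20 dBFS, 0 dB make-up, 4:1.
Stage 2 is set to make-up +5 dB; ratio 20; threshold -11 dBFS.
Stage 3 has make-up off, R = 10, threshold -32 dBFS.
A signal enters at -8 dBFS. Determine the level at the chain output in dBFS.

-30 dBFS

Stage 1: overshoot 12 dB → 12/4 = 3 dB → -17 dBFS.
Stage 2: below threshold (-17 ≤ -11); passes unchanged; make-up brings it to -12 dBFS.
Stage 3: -12 dBFS is 20 dB over -32 dBFS; at 10:1 that becomes 2 dB over, giving -30 dBFS.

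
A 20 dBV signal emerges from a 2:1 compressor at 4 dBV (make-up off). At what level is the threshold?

Input is 32 dB above T (since output overshoot × R = input overshoot: (4 − T)·2 = 20 − T gives T = -12 dBV).
Check: -12 + (20 − (-12))/2 = -12 + 16 = 4 dBV. ✓

-12 dBV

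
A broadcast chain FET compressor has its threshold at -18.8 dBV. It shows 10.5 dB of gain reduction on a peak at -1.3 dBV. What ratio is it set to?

Input overshoot = -1.3 − (-18.8) = 17.5 dB.
Output overshoot = 17.5 − 10.5 = 7 dB.
Ratio = input overshoot / output overshoot = 17.5 / 7 = 2.5.

2.5:1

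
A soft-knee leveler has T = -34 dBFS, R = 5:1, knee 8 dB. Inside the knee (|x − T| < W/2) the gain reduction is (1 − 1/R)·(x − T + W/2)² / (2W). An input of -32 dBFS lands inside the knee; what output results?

x − T + W/2 = -32 − (-34) + 4 = 6.
GR = (1 − 1/5) × 6² / 16 = 0.8 × 36 / 16 = 1.8 dB.
Output = -32 − 1.8 = -33.8 dBFS.

-33.8 dBFS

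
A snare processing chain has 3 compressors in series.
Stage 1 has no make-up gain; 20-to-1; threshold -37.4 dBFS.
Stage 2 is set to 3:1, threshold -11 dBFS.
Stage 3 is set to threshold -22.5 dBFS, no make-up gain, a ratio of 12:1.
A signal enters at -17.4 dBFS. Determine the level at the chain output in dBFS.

-36.4 dBFS

Stage 1: overshoot 20 dB → 20/20 = 1 dB → -36.4 dBFS.
Stage 2: below threshold (-36.4 ≤ -11); passes unchanged; output -36.4 dBFS.
Stage 3: -36.4 dBFS is at or below the -22.5 dBFS threshold — no compression; output -36.4 dBFS.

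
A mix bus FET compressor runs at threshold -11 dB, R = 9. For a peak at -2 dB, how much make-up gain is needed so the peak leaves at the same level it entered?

8 dB

Without make-up, output = threshold + overshoot/9 = -11 + 1 = -10 dB.
Gap to target: 8 dB.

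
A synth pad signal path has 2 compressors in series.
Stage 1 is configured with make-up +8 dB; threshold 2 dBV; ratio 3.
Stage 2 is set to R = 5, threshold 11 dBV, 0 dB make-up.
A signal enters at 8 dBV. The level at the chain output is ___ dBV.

Stage 1: overshoot 6 dB → 6/3 = 2 dB → 4 dBV; +8 dB make-up → 12 dBV.
Stage 2: 12 dBV is 1 dB over 11 dBV; at 5:1 that becomes 0.2 dB over, giving 11.2 dBV.

11.2 dBV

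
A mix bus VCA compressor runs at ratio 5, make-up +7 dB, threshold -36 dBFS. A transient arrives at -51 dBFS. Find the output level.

-51 dBFS is 15 dB below the -36 dBFS threshold, so no gain reduction is applied.
Make-up gain adds 7 dB: -51 + 7 = -44 dBFS.

-44 dBFS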